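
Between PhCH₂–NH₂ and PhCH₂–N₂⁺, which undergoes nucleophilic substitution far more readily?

PhCH₂–N₂⁺

From PhCH₂–NH₂ the departing group would be NH₂⁻ (pKₐ(NH₃) ≈ 38). Extremely strong base; never a leaving group.
From PhCH₂–N₂⁺ the leaving group is N₂ (no meaningful conjugate acid; N₂ departs as an exceptionally stable neutral molecule).
(In practice PhCH₂–N₂⁺ is made from PhCH₂–NH₂ by diazotisation (NaNO₂ / HCl, 0 °C), generating a diazonium salt that expels N₂.)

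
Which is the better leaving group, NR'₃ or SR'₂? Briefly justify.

SR'₂

SR'₂ is the better leaving group.
pKₐ(R'₂SH⁺) ≈ -7 versus pKₐ(R'₃NH⁺) ≈ 10.7: SR'₂ is the much weaker base.
Neutral; leaves from a sulfonium salt (R–SR'₂⁺).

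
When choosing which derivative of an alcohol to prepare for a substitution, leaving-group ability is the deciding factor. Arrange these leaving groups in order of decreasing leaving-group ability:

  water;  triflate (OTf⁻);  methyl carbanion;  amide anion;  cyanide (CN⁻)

triflate (OTf⁻): pKₐ(CF₃SO₃H (triflic acid)) ≈ -14 — charge spread over three oxygens and a CF₃ group; the premier leaving group in synthesis
water: pKₐ(H₃O⁺) ≈ -1.7
cyanide (CN⁻): pKₐ(HCN) ≈ 9.2 — sp carbon stabilises the charge somewhat, but still a poor LG
amide anion: pKₐ(NH₃) ≈ 38 — extremely strong base; never a leaving group
methyl carbanion: pKₐ(CH₄) ≈ 48

triflate (OTf⁻) > water > cyanide (CN⁻) > amide anion > methyl carbanion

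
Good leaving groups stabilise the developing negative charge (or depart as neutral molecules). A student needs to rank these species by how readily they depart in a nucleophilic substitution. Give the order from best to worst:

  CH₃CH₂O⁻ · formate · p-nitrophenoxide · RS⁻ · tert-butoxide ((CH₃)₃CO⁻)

The more stable X⁻ (or X) is on its own — i.e. the weaker a base it is — the better a leaving group it makes.
formate: pKₐ(HCOOH) ≈ 3.8
p-nitrophenoxide: pKₐ(p-nitrophenol) ≈ 7.2
RS⁻: pKₐ(RSH (a thiol)) ≈ 10.5
CH₃CH₂O⁻: pKₐ(CH₃CH₂OH) ≈ 16
tert-butoxide ((CH₃)₃CO⁻): pKₐ(t-BuOH) ≈ 18

formate > p-nitrophenoxide > RS⁻ > CH₃CH₂O⁻ > tert-butoxide ((CH₃)₃CO⁻)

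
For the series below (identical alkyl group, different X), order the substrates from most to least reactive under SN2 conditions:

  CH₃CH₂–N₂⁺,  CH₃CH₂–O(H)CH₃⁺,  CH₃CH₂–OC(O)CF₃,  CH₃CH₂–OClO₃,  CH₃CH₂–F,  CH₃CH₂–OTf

Identical carbon frameworks mean the comparison reduces to leaving-group quality.
Rank by basicity of the departing species: weakest base leaves most easily.
CH₃CH₂–N₂⁺ loses N₂: no meaningful conjugate acid; N₂ departs as an exceptionally stable neutral molecule
CH₃CH₂–OTf loses OTf⁻: pKₐ(CF₃SO₃H (triflic acid)) ≈ -14
CH₃CH₂–OClO₃ loses ClO₄⁻: pKₐ(HClO₄) ≈ -10
CH₃CH₂–O(H)CH₃⁺ loses R'OH: pKₐ(R'OH₂⁺) ≈ -2.4
CH₃CH₂–OC(O)CF₃ loses CF₃COO⁻: pKₐ(CF₃COOH) ≈ 0.2
CH₃CH₂–F loses F⁻: pKₐ(HF) ≈ 3.2

CH₃CH₂–N₂⁺ > CH₃CH₂–OTf > CH₃CH₂–OClO₃ > CH₃CH₂–O(H)CH₃⁺ > CH₃CH₂–OC(O)CF₃ > CH₃CH₂–F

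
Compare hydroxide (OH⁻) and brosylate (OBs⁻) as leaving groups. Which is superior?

brosylate (OBs⁻) is the better leaving group.
pKₐ(p-BrC₆H₄SO₃H) ≈ -2.8 versus pKₐ(H₂O) ≈ 15.7: brosylate (OBs⁻) is the much weaker base.
Arenesulfonate with a p-bromo substituent.

brosylate (OBs⁻)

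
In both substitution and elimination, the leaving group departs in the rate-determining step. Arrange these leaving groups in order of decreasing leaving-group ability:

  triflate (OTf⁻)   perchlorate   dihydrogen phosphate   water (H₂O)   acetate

triflate (OTf⁻) > perchlorate > water (H₂O) > dihydrogen phosphate > acetate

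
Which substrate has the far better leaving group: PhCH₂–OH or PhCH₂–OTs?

From PhCH₂–OH the departing group would be OH⁻ (pKₐ(H₂O) ≈ 15.7). Strong base; essentially never leaves without prior activation.
From PhCH₂–OTs the leaving group is OTs⁻ (pKₐ(p-CH₃C₆H₄SO₃H (TsOH)) ≈ -2.8). Resonance-delocalised arenesulfonate.
(In practice PhCH₂–OTs is made from PhCH₂–OH by treatment with TsCl / pyridine, converting the hydroxyl into a tosylate.)

PhCH₂–OTs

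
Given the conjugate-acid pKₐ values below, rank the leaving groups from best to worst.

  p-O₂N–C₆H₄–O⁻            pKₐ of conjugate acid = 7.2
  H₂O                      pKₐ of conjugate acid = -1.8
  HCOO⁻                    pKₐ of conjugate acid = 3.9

Lower conjugate-acid pKₐ ⇒ weaker base ⇒ better leaving group.
Sorting by the given values: H₂O (-1.8), HCOO⁻ (3.9), p-O₂N–C₆H₄–O⁻ (7.2).

H₂O > HCOO⁻ > p-O₂N–C₆H₄–O⁻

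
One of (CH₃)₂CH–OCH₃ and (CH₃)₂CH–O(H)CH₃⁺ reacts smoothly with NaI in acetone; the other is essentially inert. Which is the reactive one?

From (CH₃)₂CH–OCH₃ the departing group would be CH₃O⁻ (pKₐ(CH₃OH) ≈ 15.5). Strong base; alkoxides do not leave unassisted.
From (CH₃)₂CH–O(H)CH₃⁺ the leaving group is R'OH (pKₐ(R'OH₂⁺) ≈ -2.4). Neutral; leaves from a protonated ether (an oxonium ion, R–O(H)R'⁺).
(In practice (CH₃)₂CH–O(H)CH₃⁺ is made from (CH₃)₂CH–OCH₃ by protonation with concentrated HI, allowing neutral methanol, rather than methoxide, to depart.)

(CH₃)₂CH–O(H)CH₃⁺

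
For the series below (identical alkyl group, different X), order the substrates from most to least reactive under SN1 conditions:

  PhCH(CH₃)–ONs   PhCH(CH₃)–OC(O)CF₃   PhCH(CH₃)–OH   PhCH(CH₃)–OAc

PhCH(CH₃)–ONs > PhCH(CH₃)–OC(O)CF₃ > PhCH(CH₃)–OAc > PhCH(CH₃)–OH

The skeletons are identical, so relative rate is governed entirely by leaving-group ability.
Rank by basicity of the departing species: weakest base leaves most easily.
PhCH(CH₃)–ONs loses ONs⁻: pKₐ(p-O₂NC₆H₄SO₃H) ≈ -3.5
PhCH(CH₃)–OC(O)CF₃ loses CF₃COO⁻: pKₐ(CF₃COOH) ≈ 0.2
PhCH(CH₃)–OAc loses AcO⁻: pKₐ(CH₃COOH) ≈ 4.8
PhCH(CH₃)–OH loses OH⁻: pKₐ(H₂O) ≈ 15.7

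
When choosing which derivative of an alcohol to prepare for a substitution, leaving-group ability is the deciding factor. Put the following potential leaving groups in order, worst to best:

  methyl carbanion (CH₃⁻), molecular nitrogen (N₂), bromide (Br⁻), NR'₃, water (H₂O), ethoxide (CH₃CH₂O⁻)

methyl carbanion (CH₃⁻) < ethoxide (CH₃CH₂O⁻) < NR'₃ < water (H₂O) < bromide (Br⁻) < molecular nitrogen (N₂)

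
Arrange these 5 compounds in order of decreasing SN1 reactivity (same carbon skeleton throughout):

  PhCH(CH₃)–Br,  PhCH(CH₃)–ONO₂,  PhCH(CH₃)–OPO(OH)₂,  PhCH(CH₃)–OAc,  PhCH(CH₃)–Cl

PhCH(CH₃)–Br > PhCH(CH₃)–Cl > PhCH(CH₃)–ONO₂ > PhCH(CH₃)–OPO(OH)₂ > PhCH(CH₃)–OAc

With the same alkyl group throughout, only the leaving group differentiates the rates.
Leaving-group ability tracks the stability of the departed species; conjugate-acid pKₐ is the usual yardstick (lower pKₐ → better LG).
PhCH(CH₃)–Br loses Br⁻: pKₐ(HBr) ≈ -9
PhCH(CH₃)–Cl loses Cl⁻: pKₐ(HCl) ≈ -7
PhCH(CH₃)–ONO₂ loses NO₃⁻: pKₐ(HNO₃) ≈ -1.3
PhCH(CH₃)–OPO(OH)₂ loses H₂PO₄⁻: pKₐ(H₃PO₄) ≈ 2.1
PhCH(CH₃)–OAc loses AcO⁻: pKₐ(CH₃COOH) ≈ 4.8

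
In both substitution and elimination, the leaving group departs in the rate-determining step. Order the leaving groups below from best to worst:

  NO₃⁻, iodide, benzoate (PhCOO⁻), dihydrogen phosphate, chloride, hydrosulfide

iodide: pKₐ(HI) ≈ -10
chloride: pKₐ(HCl) ≈ -7
NO₃⁻: pKₐ(HNO₃) ≈ -1.3
dihydrogen phosphate: pKₐ(H₃PO₄) ≈ 2.1
benzoate (PhCOO⁻): pKₐ(C₆H₅COOH) ≈ 4.2
hydrosulfide: pKₐ(H₂S) ≈ 7

iodide > chloride > NO₃⁻ > dihydrogen phosphate > benzoate (PhCOO⁻) > hydrosulfide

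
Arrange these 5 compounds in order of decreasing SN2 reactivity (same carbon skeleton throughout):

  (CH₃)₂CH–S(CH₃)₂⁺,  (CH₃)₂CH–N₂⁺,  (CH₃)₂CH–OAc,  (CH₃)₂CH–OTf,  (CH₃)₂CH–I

(CH₃)₂CH–N₂⁺ > (CH₃)₂CH–OTf > (CH₃)₂CH–I > (CH₃)₂CH–S(CH₃)₂⁺ > (CH₃)₂CH–OAc

Identical carbon frameworks mean the comparison reduces to leaving-group quality.
The more stable X⁻ (or X) is on its own — i.e. the weaker a base it is — the better a leaving group it makes.
(CH₃)₂CH–N₂⁺ loses N₂: no meaningful conjugate acid; N₂ departs as an exceptionally stable neutral molecule
(CH₃)₂CH–OTf loses OTf⁻: pKₐ(CF₃SO₃H (triflic acid)) ≈ -14
(CH₃)₂CH–I loses I⁻: pKₐ(HI) ≈ -10
(CH₃)₂CH–S(CH₃)₂⁺ loses SR'₂: pKₐ(R'₂SH⁺) ≈ -7
(CH₃)₂CH–OAc loses AcO⁻: pKₐ(CH₃COOH) ≈ 4.8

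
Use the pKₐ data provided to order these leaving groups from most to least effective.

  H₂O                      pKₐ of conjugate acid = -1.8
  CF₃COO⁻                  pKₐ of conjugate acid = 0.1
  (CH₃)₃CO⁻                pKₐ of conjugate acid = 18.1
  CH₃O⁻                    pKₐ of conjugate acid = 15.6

H₂O > CF₃COO⁻ > CH₃O⁻ > (CH₃)₃CO⁻

Lower conjugate-acid pKₐ ⇒ weaker base ⇒ better leaving group.
Sorting by the given values: H₂O (-1.8), CF₃COO⁻ (0.1), CH₃O⁻ (15.6), (CH₃)₃CO⁻ (18.1).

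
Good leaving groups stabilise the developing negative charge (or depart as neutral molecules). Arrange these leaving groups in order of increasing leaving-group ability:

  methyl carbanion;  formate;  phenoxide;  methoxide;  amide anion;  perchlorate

methyl carbanion < amide anion < methoxide < phenoxide < formate < perchlorate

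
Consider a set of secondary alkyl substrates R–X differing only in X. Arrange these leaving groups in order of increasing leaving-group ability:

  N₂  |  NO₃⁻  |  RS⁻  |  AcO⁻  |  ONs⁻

A good leaving group is a weak base: the lower the pKₐ of its conjugate acid, the more readily it departs.
N₂: no meaningful conjugate acid; N₂ departs as an exceptionally stable neutral molecule
ONs⁻: pKₐ(p-O₂NC₆H₄SO₃H) ≈ -3.5
NO₃⁻: pKₐ(HNO₃) ≈ -1.3
AcO⁻: pKₐ(CH₃COOH) ≈ 4.8
RS⁻: pKₐ(RSH (a thiol)) ≈ 10.5
Reversing gives the worst-to-best order requested.

RS⁻ < AcO⁻ < NO₃⁻ < ONs⁻ < N₂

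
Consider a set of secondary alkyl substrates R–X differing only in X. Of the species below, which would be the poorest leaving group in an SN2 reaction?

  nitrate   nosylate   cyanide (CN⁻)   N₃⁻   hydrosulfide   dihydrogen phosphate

cyanide (CN⁻)

Rank by basicity of the departing species: weakest base leaves most easily.
nosylate: pKₐ(p-O₂NC₆H₄SO₃H) ≈ -3.5
nitrate: pKₐ(HNO₃) ≈ -1.3
dihydrogen phosphate: pKₐ(H₃PO₄) ≈ 2.1
N₃⁻: pKₐ(HN₃) ≈ 4.7
hydrosulfide: pKₐ(H₂S) ≈ 7
cyanide (CN⁻): pKₐ(HCN) ≈ 9.2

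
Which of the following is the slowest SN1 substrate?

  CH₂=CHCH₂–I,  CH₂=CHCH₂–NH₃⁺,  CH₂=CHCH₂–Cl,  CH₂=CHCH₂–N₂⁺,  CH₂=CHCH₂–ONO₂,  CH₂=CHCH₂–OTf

Same R in every case — rank the leaving groups.
A good leaving group is a weak base: the lower the pKₐ of its conjugate acid, the more readily it departs.
CH₂=CHCH₂–N₂⁺ loses N₂: no meaningful conjugate acid; N₂ departs as an exceptionally stable neutral molecule
CH₂=CHCH₂–OTf loses OTf⁻: pKₐ(CF₃SO₃H (triflic acid)) ≈ -14
CH₂=CHCH₂–I loses I⁻: pKₐ(HI) ≈ -10
CH₂=CHCH₂–Cl loses Cl⁻: pKₐ(HCl) ≈ -7
CH₂=CHCH₂–ONO₂ loses NO₃⁻: pKₐ(HNO₃) ≈ -1.3
CH₂=CHCH₂–NH₃⁺ loses NH₃: pKₐ(NH₄⁺) ≈ 9.2

CH₂=CHCH₂–NH₃⁺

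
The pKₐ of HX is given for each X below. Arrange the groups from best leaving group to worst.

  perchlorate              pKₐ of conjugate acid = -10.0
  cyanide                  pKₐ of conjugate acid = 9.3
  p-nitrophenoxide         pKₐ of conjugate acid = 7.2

Lower conjugate-acid pKₐ ⇒ weaker base ⇒ better leaving group.
Sorting by the given values: perchlorate (-10.0), p-nitrophenoxide (7.2), cyanide (9.3).

perchlorate > p-nitrophenoxide > cyanide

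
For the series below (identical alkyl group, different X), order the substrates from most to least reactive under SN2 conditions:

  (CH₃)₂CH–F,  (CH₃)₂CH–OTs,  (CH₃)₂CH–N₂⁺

(CH₃)₂CH–N₂⁺ > (CH₃)₂CH–OTs > (CH₃)₂CH–F

Same R in every case — rank the leaving groups.
The more stable X⁻ (or X) is on its own — i.e. the weaker a base it is — the better a leaving group it makes.
(CH₃)₂CH–N₂⁺ loses N₂: no meaningful conjugate acid; N₂ departs as an exceptionally stable neutral molecule
(CH₃)₂CH–OTs loses OTs⁻: pKₐ(p-CH₃C₆H₄SO₃H (TsOH)) ≈ -2.8
(CH₃)₂CH–F loses F⁻: pKₐ(HF) ≈ 3.2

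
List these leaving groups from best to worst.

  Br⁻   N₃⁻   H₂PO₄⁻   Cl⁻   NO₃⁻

Br⁻ > Cl⁻ > NO₃⁻ > H₂PO₄⁻ > N₃⁻

Rank by basicity of the departing species: weakest base leaves most easily.
Br⁻: pKₐ(HBr) ≈ -9 — weak base; good leaving group
Cl⁻: pKₐ(HCl) ≈ -7
NO₃⁻: pKₐ(HNO₃) ≈ -1.3 — resonance-delocalised over three oxygens
H₂PO₄⁻: pKₐ(H₃PO₄) ≈ 2.1
N₃⁻: pKₐ(HN₃) ≈ 4.7 — linear, resonance-stabilised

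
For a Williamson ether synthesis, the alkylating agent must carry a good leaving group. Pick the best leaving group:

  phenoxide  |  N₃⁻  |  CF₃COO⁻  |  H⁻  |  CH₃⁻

CF₃COO⁻: pKₐ(CF₃COOH) ≈ 0.2
N₃⁻: pKₐ(HN₃) ≈ 4.7
phenoxide: pKₐ(C₆H₅OH (phenol)) ≈ 10
H⁻: pKₐ(H₂) ≈ 36
CH₃⁻: pKₐ(CH₄) ≈ 48

CF₃COO⁻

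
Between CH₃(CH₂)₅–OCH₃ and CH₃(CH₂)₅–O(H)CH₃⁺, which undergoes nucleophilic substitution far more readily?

CH₃(CH₂)₅–O(H)CH₃⁺

From CH₃(CH₂)₅–OCH₃ the departing group would be CH₃O⁻ (pKₐ(CH₃OH) ≈ 15.5). Strong base; alkoxides do not leave unassisted.
From CH₃(CH₂)₅–O(H)CH₃⁺ the leaving group is R'OH (pKₐ(R'OH₂⁺) ≈ -2.4). Neutral; leaves from a protonated ether (an oxonium ion, R–O(H)R'⁺).
(In practice CH₃(CH₂)₅–O(H)CH₃⁺ is made from CH₃(CH₂)₅–OCH₃ by protonation with concentrated HI, allowing neutral methanol, rather than methoxide, to depart.)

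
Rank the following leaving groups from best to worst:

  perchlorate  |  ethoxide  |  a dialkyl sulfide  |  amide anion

perchlorate > a dialkyl sulfide > ethoxide > amide anion

The more stable X⁻ (or X) is on its own — i.e. the weaker a base it is — the better a leaving group it makes.
perchlorate: pKₐ(HClO₄) ≈ -10 — extremely weak base; rarely used for safety reasons
a dialkyl sulfide: pKₐ(R'₂SH⁺) ≈ -7 — neutral; leaves from a sulfonium salt (R–SR'₂⁺)
ethoxide: pKₐ(CH₃CH₂OH) ≈ 16 — strong base; alkoxides do not leave unassisted
amide anion: pKₐ(NH₃) ≈ 38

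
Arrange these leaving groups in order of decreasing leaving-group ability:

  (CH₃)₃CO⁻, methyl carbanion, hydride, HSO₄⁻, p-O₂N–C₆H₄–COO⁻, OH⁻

HSO₄⁻ > p-O₂N–C₆H₄–COO⁻ > OH⁻ > (CH₃)₃CO⁻ > hydride > methyl carbanion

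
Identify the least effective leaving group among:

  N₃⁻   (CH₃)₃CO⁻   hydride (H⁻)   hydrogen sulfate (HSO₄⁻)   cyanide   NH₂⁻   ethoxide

NH₂⁻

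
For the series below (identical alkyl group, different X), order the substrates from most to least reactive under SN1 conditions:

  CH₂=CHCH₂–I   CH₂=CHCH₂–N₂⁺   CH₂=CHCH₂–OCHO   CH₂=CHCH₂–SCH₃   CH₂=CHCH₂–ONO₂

CH₂=CHCH₂–N₂⁺ > CH₂=CHCH₂–I > CH₂=CHCH₂–ONO₂ > CH₂=CHCH₂–OCHO > CH₂=CHCH₂–SCH₃

With the same alkyl group throughout, only the leaving group differentiates the rates.
The more stable X⁻ (or X) is on its own — i.e. the weaker a base it is — the better a leaving group it makes.
CH₂=CHCH₂–N₂⁺ loses N₂: no meaningful conjugate acid; N₂ departs as an exceptionally stable neutral molecule
CH₂=CHCH₂–I loses I⁻: pKₐ(HI) ≈ -10
CH₂=CHCH₂–ONO₂ loses NO₃⁻: pKₐ(HNO₃) ≈ -1.3
CH₂=CHCH₂–OCHO loses HCOO⁻: pKₐ(HCOOH) ≈ 3.8
CH₂=CHCH₂–SCH₃ loses RS⁻: pKₐ(RSH (a thiol)) ≈ 10.5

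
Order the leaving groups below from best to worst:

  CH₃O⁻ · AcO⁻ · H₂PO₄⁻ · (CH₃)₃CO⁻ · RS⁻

H₂PO₄⁻ > AcO⁻ > RS⁻ > CH₃O⁻ > (CH₃)₃CO⁻

Leaving-group ability tracks the stability of the departed species; conjugate-acid pKₐ is the usual yardstick (lower pKₐ → better LG).
H₂PO₄⁻: pKₐ(H₃PO₄) ≈ 2.1 — moderate base; biological leaving group after further activation
AcO⁻: pKₐ(CH₃COOH) ≈ 4.8 — resonance-stabilised but still a weak base
RS⁻: pKₐ(RSH (a thiol)) ≈ 10.5
CH₃O⁻: pKₐ(CH₃OH) ≈ 15.5
(CH₃)₃CO⁻: pKₐ(t-BuOH) ≈ 18 — bulky, strongly basic alkoxide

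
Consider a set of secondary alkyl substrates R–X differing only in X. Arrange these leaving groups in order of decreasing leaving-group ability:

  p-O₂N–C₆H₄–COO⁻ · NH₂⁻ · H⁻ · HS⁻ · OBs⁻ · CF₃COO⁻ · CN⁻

OBs⁻ > CF₃COO⁻ > p-O₂N–C₆H₄–COO⁻ > HS⁻ > CN⁻ > H⁻ > NH₂⁻

The more stable X⁻ (or X) is on its own — i.e. the weaker a base it is — the better a leaving group it makes.
OBs⁻: pKₐ(p-BrC₆H₄SO₃H) ≈ -2.8 — arenesulfonate with a p-bromo substituent
CF₃COO⁻: pKₐ(CF₃COOH) ≈ 0.2 — strongly electron-withdrawing CF₃ stabilises the carboxylate
p-O₂N–C₆H₄–COO⁻: pKₐ(p-nitrobenzoic acid) ≈ 3.4 — electron-withdrawing nitro group stabilises the carboxylate
HS⁻: pKₐ(H₂S) ≈ 7
CN⁻: pKₐ(HCN) ≈ 9.2
H⁻: pKₐ(H₂) ≈ 36
NH₂⁻: pKₐ(NH₃) ≈ 38 — extremely strong base; never a leaving group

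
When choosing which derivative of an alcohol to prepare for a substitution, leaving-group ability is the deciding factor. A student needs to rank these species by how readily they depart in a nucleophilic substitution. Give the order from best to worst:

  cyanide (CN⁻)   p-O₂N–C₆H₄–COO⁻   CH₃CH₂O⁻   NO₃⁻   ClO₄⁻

ClO₄⁻: pKₐ(HClO₄) ≈ -10
NO₃⁻: pKₐ(HNO₃) ≈ -1.3
p-O₂N–C₆H₄–COO⁻: pKₐ(p-nitrobenzoic acid) ≈ 3.4 — electron-withdrawing nitro group stabilises the carboxylate
cyanide (CN⁻): pKₐ(HCN) ≈ 9.2 — sp carbon stabilises the charge somewhat, but still a poor LG
CH₃CH₂O⁻: pKₐ(CH₃CH₂OH) ≈ 16 — strong base; alkoxides do not leave unassisted

ClO₄⁻ > NO₃⁻ > p-O₂N–C₆H₄–COO⁻ > cyanide (CN⁻) > CH₃CH₂O⁻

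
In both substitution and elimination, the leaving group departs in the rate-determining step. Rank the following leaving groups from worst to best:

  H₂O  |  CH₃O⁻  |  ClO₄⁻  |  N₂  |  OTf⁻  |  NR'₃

CH₃O⁻ < NR'₃ < H₂O < ClO₄⁻ < OTf⁻ < N₂

Leaving-group ability tracks the stability of the departed species; conjugate-acid pKₐ is the usual yardstick (lower pKₐ → better LG).
N₂: no meaningful conjugate acid; N₂ departs as an exceptionally stable neutral molecule
OTf⁻: pKₐ(CF₃SO₃H (triflic acid)) ≈ -14
ClO₄⁻: pKₐ(HClO₄) ≈ -10
H₂O: pKₐ(H₃O⁺) ≈ -1.7
NR'₃: pKₐ(R'₃NH⁺) ≈ 10.7
CH₃O⁻: pKₐ(CH₃OH) ≈ 15.5
Reversing gives the worst-to-best order requested.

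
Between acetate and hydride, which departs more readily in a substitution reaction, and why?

acetate

acetate is the better leaving group.
pKₐ(CH₃COOH) ≈ 4.8 versus pKₐ(H₂) ≈ 36: acetate is the much weaker base.
Resonance-stabilised but still a weak base.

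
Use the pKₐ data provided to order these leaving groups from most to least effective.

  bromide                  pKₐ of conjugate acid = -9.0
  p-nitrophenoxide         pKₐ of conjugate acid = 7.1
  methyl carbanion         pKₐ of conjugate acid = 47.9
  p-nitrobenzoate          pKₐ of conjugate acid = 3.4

bromide > p-nitrobenzoate > p-nitrophenoxide > methyl carbanion

Lower conjugate-acid pKₐ ⇒ weaker base ⇒ better leaving group.
Sorting by the given values: bromide (-9.0), p-nitrobenzoate (3.4), p-nitrophenoxide (7.1), methyl carbanion (47.9).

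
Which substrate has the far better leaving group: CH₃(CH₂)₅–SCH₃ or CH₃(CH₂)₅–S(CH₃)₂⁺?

From CH₃(CH₂)₅–SCH₃ the departing group would be RS⁻ (pKₐ(RSH (a thiol)) ≈ 10.5). Moderately basic; rarely leaves without activation.
From CH₃(CH₂)₅–S(CH₃)₂⁺ the leaving group is SR'₂ (pKₐ(R'₂SH⁺) ≈ -7). Neutral; leaves from a sulfonium salt (R–SR'₂⁺).
(In practice CH₃(CH₂)₅–S(CH₃)₂⁺ is made from CH₃(CH₂)₅–SCH₃ by S-methylation with CH₃I, allowing neutral dimethyl sulfide, rather than methanethiolate, to depart.)

CH₃(CH₂)₅–S(CH₃)₂⁺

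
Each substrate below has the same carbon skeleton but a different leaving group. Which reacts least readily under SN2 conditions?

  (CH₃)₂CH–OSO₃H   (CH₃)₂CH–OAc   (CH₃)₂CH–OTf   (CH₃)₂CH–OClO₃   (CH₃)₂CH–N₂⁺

(CH₃)₂CH–OAc

Same R in every case — rank the leaving groups.
Rank by basicity of the departing species: weakest base leaves most easily.
(CH₃)₂CH–N₂⁺ loses N₂: no meaningful conjugate acid; N₂ departs as an exceptionally stable neutral molecule
(CH₃)₂CH–OTf loses OTf⁻: pKₐ(CF₃SO₃H (triflic acid)) ≈ -14
(CH₃)₂CH–OClO₃ loses ClO₄⁻: pKₐ(HClO₄) ≈ -10
(CH₃)₂CH–OSO₃H loses HSO₄⁻: pKₐ(H₂SO₄) ≈ -3
(CH₃)₂CH–OAc loses AcO⁻: pKₐ(CH₃COOH) ≈ 4.8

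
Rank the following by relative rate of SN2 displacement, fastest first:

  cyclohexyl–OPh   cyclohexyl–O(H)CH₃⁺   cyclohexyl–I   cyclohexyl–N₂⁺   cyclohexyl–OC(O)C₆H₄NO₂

With the same alkyl group throughout, only the leaving group differentiates the rates.
Leaving-group ability tracks the stability of the departed species; conjugate-acid pKₐ is the usual yardstick (lower pKₐ → better LG).
cyclohexyl–N₂⁺ loses N₂: no meaningful conjugate acid; N₂ departs as an exceptionally stable neutral molecule
cyclohexyl–I loses I⁻: pKₐ(HI) ≈ -10
cyclohexyl–O(H)CH₃⁺ loses R'OH: pKₐ(R'OH₂⁺) ≈ -2.4
cyclohexyl–OC(O)C₆H₄NO₂ loses p-O₂N–C₆H₄–COO⁻: pKₐ(p-nitrobenzoic acid) ≈ 3.4
cyclohexyl–OPh loses PhO⁻: pKₐ(C₆H₅OH (phenol)) ≈ 10

cyclohexyl–N₂⁺ > cyclohexyl–I > cyclohexyl–O(H)CH₃⁺ > cyclohexyl–OC(O)C₆H₄NO₂ > cyclohexyl–OPh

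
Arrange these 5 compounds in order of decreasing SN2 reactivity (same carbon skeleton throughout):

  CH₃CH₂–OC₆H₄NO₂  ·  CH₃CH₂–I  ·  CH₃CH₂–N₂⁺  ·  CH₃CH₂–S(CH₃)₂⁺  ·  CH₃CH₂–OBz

CH₃CH₂–N₂⁺ > CH₃CH₂–I > CH₃CH₂–S(CH₃)₂⁺ > CH₃CH₂–OBz > CH₃CH₂–OC₆H₄NO₂

With the same alkyl group throughout, only the leaving group differentiates the rates.
Rank by basicity of the departing species: weakest base leaves most easily.
CH₃CH₂–N₂⁺ loses N₂: no meaningful conjugate acid; N₂ departs as an exceptionally stable neutral molecule
CH₃CH₂–I loses I⁻: pKₐ(HI) ≈ -10
CH₃CH₂–S(CH₃)₂⁺ loses SR'₂: pKₐ(R'₂SH⁺) ≈ -7
CH₃CH₂–OBz loses PhCOO⁻: pKₐ(C₆H₅COOH) ≈ 4.2
CH₃CH₂–OC₆H₄NO₂ loses p-O₂N–C₆H₄–O⁻: pKₐ(p-nitrophenol) ≈ 7.2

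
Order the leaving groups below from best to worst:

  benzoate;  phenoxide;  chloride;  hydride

chloride > benzoate > phenoxide > hydride

chloride: pKₐ(HCl) ≈ -7
benzoate: pKₐ(C₆H₅COOH) ≈ 4.2 — aryl carboxylate
phenoxide: pKₐ(C₆H₅OH (phenol)) ≈ 10 — resonance into the ring helps, but still a poor LG
hydride: pKₐ(H₂) ≈ 36 — extremely strong base; leaves only in special hydride-transfer contexts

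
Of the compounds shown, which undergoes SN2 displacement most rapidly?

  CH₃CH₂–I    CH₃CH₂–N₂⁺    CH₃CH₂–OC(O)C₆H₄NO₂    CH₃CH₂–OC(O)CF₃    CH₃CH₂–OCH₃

Same R in every case — rank the leaving groups.
The more stable X⁻ (or X) is on its own — i.e. the weaker a base it is — the better a leaving group it makes.
CH₃CH₂–N₂⁺ loses N₂: no meaningful conjugate acid; N₂ departs as an exceptionally stable neutral molecule
CH₃CH₂–I loses I⁻: pKₐ(HI) ≈ -10
CH₃CH₂–OC(O)CF₃ loses CF₃COO⁻: pKₐ(CF₃COOH) ≈ 0.2
CH₃CH₂–OC(O)C₆H₄NO₂ loses p-O₂N–C₆H₄–COO⁻: pKₐ(p-nitrobenzoic acid) ≈ 3.4
CH₃CH₂–OCH₃ loses CH₃O⁻: pKₐ(CH₃OH) ≈ 15.5

CH₃CH₂–N₂⁺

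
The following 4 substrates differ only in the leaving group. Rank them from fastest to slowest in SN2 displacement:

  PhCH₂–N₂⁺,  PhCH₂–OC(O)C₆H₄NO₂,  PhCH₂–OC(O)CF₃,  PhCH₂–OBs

PhCH₂–N₂⁺ > PhCH₂–OBs > PhCH₂–OC(O)CF₃ > PhCH₂–OC(O)C₆H₄NO₂

Identical carbon frameworks mean the comparison reduces to leaving-group quality.
A good leaving group is a weak base: the lower the pKₐ of its conjugate acid, the more readily it departs.
PhCH₂–N₂⁺ loses N₂: no meaningful conjugate acid; N₂ departs as an exceptionally stable neutral molecule
PhCH₂–OBs loses OBs⁻: pKₐ(p-BrC₆H₄SO₃H) ≈ -2.8
PhCH₂–OC(O)CF₃ loses CF₃COO⁻: pKₐ(CF₃COOH) ≈ 0.2
PhCH₂–OC(O)C₆H₄NO₂ loses p-O₂N–C₆H₄–COO⁻: pKₐ(p-nitrobenzoic acid) ≈ 3.4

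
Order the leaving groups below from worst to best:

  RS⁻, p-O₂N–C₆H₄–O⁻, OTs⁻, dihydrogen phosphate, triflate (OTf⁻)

RS⁻ < p-O₂N–C₆H₄–O⁻ < dihydrogen phosphate < OTs⁻ < triflate (OTf⁻)

Leaving-group ability tracks the stability of the departed species; conjugate-acid pKₐ is the usual yardstick (lower pKₐ → better LG).
triflate (OTf⁻): pKₐ(CF₃SO₃H (triflic acid)) ≈ -14
OTs⁻: pKₐ(p-CH₃C₆H₄SO₃H (TsOH)) ≈ -2.8
dihydrogen phosphate: pKₐ(H₃PO₄) ≈ 2.1
p-O₂N–C₆H₄–O⁻: pKₐ(p-nitrophenol) ≈ 7.2
RS⁻: pKₐ(RSH (a thiol)) ≈ 10.5
The question asks for worst first, so the sequence is read in increasing leaving-group ability.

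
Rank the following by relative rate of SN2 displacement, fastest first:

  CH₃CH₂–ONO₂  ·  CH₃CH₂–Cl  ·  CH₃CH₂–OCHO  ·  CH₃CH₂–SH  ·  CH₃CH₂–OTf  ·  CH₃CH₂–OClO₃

CH₃CH₂–OTf > CH₃CH₂–OClO₃ > CH₃CH₂–Cl > CH₃CH₂–ONO₂ > CH₃CH₂–OCHO > CH₃CH₂–SH

The skeletons are identical, so relative rate is governed entirely by leaving-group ability.
The more stable X⁻ (or X) is on its own — i.e. the weaker a base it is — the better a leaving group it makes.
CH₃CH₂–OTf loses OTf⁻: pKₐ(CF₃SO₃H (triflic acid)) ≈ -14
CH₃CH₂–OClO₃ loses ClO₄⁻: pKₐ(HClO₄) ≈ -10
CH₃CH₂–Cl loses Cl⁻: pKₐ(HCl) ≈ -7
CH₃CH₂–ONO₂ loses NO₃⁻: pKₐ(HNO₃) ≈ -1.3
CH₃CH₂–OCHO loses HCOO⁻: pKₐ(HCOOH) ≈ 3.8
CH₃CH₂–SH loses HS⁻: pKₐ(H₂S) ≈ 7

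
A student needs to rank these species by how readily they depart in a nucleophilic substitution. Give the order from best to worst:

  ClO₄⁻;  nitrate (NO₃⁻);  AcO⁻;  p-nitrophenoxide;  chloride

ClO₄⁻ > chloride > nitrate (NO₃⁻) > AcO⁻ > p-nitrophenoxide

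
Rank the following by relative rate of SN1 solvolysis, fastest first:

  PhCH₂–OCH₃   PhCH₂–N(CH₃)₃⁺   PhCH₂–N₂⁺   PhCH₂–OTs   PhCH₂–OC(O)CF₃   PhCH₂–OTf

Identical carbon frameworks mean the comparison reduces to leaving-group quality.
A good leaving group is a weak base: the lower the pKₐ of its conjugate acid, the more readily it departs.
PhCH₂–N₂⁺ loses N₂: no meaningful conjugate acid; N₂ departs as an exceptionally stable neutral molecule
PhCH₂–OTf loses OTf⁻: pKₐ(CF₃SO₃H (triflic acid)) ≈ -14
PhCH₂–OTs loses OTs⁻: pKₐ(p-CH₃C₆H₄SO₃H (TsOH)) ≈ -2.8
PhCH₂–OC(O)CF₃ loses CF₃COO⁻: pKₐ(CF₃COOH) ≈ 0.2
PhCH₂–N(CH₃)₃⁺ loses NR'₃: pKₐ(R'₃NH⁺) ≈ 10.7
PhCH₂–OCH₃ loses CH₃O⁻: pKₐ(CH₃OH) ≈ 15.5

PhCH₂–N₂⁺ > PhCH₂–OTf > PhCH₂–OTs > PhCH₂–OC(O)CF₃ > PhCH₂–N(CH₃)₃⁺ > PhCH₂–OCH₃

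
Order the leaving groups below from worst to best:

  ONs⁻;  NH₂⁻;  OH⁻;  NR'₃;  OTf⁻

NH₂⁻ < OH⁻ < NR'₃ < ONs⁻ < OTf⁻

The more stable X⁻ (or X) is on its own — i.e. the weaker a base it is — the better a leaving group it makes.
OTf⁻: pKₐ(CF₃SO₃H (triflic acid)) ≈ -14
ONs⁻: pKₐ(p-O₂NC₆H₄SO₃H) ≈ -3.5 — p-nitro group further stabilises the sulfonate
NR'₃: pKₐ(R'₃NH⁺) ≈ 10.7 — neutral but still a fairly strong base; Hofmann-elimination LG
OH⁻: pKₐ(H₂O) ≈ 15.7
NH₂⁻: pKₐ(NH₃) ≈ 38 — extremely strong base; never a leaving group
The question asks for worst first, so the sequence is read in increasing leaving-group ability.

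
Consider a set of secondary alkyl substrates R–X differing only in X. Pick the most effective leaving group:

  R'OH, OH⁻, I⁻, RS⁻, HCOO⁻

I⁻

Rank by basicity of the departing species: weakest base leaves most easily.
I⁻: pKₐ(HI) ≈ -10
R'OH: pKₐ(R'OH₂⁺) ≈ -2.4
HCOO⁻: pKₐ(HCOOH) ≈ 3.8
RS⁻: pKₐ(RSH (a thiol)) ≈ 10.5
OH⁻: pKₐ(H₂O) ≈ 15.7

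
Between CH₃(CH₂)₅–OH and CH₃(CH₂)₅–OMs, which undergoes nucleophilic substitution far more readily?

From CH₃(CH₂)₅–OH the departing group would be OH⁻ (pKₐ(H₂O) ≈ 15.7). Strong base; essentially never leaves without prior activation.
From CH₃(CH₂)₅–OMs the leaving group is OMs⁻ (pKₐ(CH₃SO₃H (MsOH)) ≈ -1.9). Resonance-delocalised alkanesulfonate.
(In practice CH₃(CH₂)₅–OMs is made from CH₃(CH₂)₅–OH by treatment with MsCl / Et₃N, converting the hydroxyl into a mesylate.)

CH₃(CH₂)₅–OMs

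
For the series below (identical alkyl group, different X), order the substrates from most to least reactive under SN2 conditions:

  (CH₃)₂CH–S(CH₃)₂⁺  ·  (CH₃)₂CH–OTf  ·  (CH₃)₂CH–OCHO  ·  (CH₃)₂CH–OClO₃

With the same alkyl group throughout, only the leaving group differentiates the rates.
A good leaving group is a weak base: the lower the pKₐ of its conjugate acid, the more readily it departs.
(CH₃)₂CH–OTf loses OTf⁻: pKₐ(CF₃SO₃H (triflic acid)) ≈ -14
(CH₃)₂CH–OClO₃ loses ClO₄⁻: pKₐ(HClO₄) ≈ -10
(CH₃)₂CH–S(CH₃)₂⁺ loses SR'₂: pKₐ(R'₂SH⁺) ≈ -7
(CH₃)₂CH–OCHO loses HCOO⁻: pKₐ(HCOOH) ≈ 3.8

(CH₃)₂CH–OTf > (CH₃)₂CH–OClO₃ > (CH₃)₂CH–S(CH₃)₂⁺ > (CH₃)₂CH–OCHO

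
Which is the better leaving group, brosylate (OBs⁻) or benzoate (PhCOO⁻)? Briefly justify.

brosylate (OBs⁻)

brosylate (OBs⁻) is the better leaving group.
pKₐ(p-BrC₆H₄SO₃H) ≈ -2.8 versus pKₐ(C₆H₅COOH) ≈ 4.2: brosylate (OBs⁻) is the much weaker base.
Arenesulfonate with a p-bromo substituent.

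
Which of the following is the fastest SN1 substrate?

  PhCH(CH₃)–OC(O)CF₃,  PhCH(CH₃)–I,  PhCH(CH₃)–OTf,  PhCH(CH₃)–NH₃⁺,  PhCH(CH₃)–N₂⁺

PhCH(CH₃)–N₂⁺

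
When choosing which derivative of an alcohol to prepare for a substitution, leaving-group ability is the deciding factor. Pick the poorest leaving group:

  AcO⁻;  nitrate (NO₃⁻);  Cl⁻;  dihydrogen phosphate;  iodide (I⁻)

AcO⁻

iodide (I⁻): pKₐ(HI) ≈ -10
Cl⁻: pKₐ(HCl) ≈ -7
nitrate (NO₃⁻): pKₐ(HNO₃) ≈ -1.3
dihydrogen phosphate: pKₐ(H₃PO₄) ≈ 2.1
AcO⁻: pKₐ(CH₃COOH) ≈ 4.8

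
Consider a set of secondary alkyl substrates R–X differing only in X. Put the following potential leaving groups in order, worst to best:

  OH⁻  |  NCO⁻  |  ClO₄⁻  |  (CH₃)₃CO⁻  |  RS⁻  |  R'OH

ClO₄⁻: pKₐ(HClO₄) ≈ -10 — extremely weak base; rarely used for safety reasons
R'OH: pKₐ(R'OH₂⁺) ≈ -2.4 — neutral; leaves from a protonated ether (an oxonium ion, R–O(H)R'⁺)
NCO⁻: pKₐ(HOCN) ≈ 3.5
RS⁻: pKₐ(RSH (a thiol)) ≈ 10.5 — moderately basic; rarely leaves without activation
OH⁻: pKₐ(H₂O) ≈ 15.7
(CH₃)₃CO⁻: pKₐ(t-BuOH) ≈ 18 — bulky, strongly basic alkoxide
The question asks for worst first, so the sequence is read in increasing leaving-group ability.

(CH₃)₃CO⁻ < OH⁻ < RS⁻ < NCO⁻ < R'OH < ClO₄⁻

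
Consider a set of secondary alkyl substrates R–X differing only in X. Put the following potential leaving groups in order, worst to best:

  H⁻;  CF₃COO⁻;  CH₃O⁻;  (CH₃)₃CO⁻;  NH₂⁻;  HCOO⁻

NH₂⁻ < H⁻ < (CH₃)₃CO⁻ < CH₃O⁻ < HCOO⁻ < CF₃COO⁻

A good leaving group is a weak base: the lower the pKₐ of its conjugate acid, the more readily it departs.
CF₃COO⁻: pKₐ(CF₃COOH) ≈ 0.2
HCOO⁻: pKₐ(HCOOH) ≈ 3.8
CH₃O⁻: pKₐ(CH₃OH) ≈ 15.5
(CH₃)₃CO⁻: pKₐ(t-BuOH) ≈ 18
H⁻: pKₐ(H₂) ≈ 36
NH₂⁻: pKₐ(NH₃) ≈ 38
Reversing gives the worst-to-best order requested.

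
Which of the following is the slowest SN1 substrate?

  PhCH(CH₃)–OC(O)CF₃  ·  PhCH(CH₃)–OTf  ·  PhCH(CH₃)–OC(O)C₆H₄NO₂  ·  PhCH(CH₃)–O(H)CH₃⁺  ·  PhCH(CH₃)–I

Identical carbon frameworks mean the comparison reduces to leaving-group quality.
The more stable X⁻ (or X) is on its own — i.e. the weaker a base it is — the better a leaving group it makes.
PhCH(CH₃)–OTf loses OTf⁻: pKₐ(CF₃SO₃H (triflic acid)) ≈ -14
PhCH(CH₃)–I loses I⁻: pKₐ(HI) ≈ -10
PhCH(CH₃)–O(H)CH₃⁺ loses R'OH: pKₐ(R'OH₂⁺) ≈ -2.4
PhCH(CH₃)–OC(O)CF₃ loses CF₃COO⁻: pKₐ(CF₃COOH) ≈ 0.2
PhCH(CH₃)–OC(O)C₆H₄NO₂ loses p-O₂N–C₆H₄–COO⁻: pKₐ(p-nitrobenzoic acid) ≈ 3.4

PhCH(CH₃)–OC(O)C₆H₄NO₂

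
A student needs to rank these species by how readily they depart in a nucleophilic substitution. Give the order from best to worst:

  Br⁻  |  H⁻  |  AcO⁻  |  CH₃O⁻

Br⁻ > AcO⁻ > CH₃O⁻ > H⁻

Br⁻: pKₐ(HBr) ≈ -9 — weak base; good leaving group
AcO⁻: pKₐ(CH₃COOH) ≈ 4.8 — resonance-stabilised but still a weak base
CH₃O⁻: pKₐ(CH₃OH) ≈ 15.5 — strong base; alkoxides do not leave unassisted
H⁻: pKₐ(H₂) ≈ 36 — extremely strong base; leaves only in special hydride-transfer contexts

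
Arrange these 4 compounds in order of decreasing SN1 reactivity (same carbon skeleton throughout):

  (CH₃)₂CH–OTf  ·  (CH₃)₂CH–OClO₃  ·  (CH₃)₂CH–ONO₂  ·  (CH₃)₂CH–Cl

Same R in every case — rank the leaving groups.
A good leaving group is a weak base: the lower the pKₐ of its conjugate acid, the more readily it departs.
(CH₃)₂CH–OTf loses OTf⁻: pKₐ(CF₃SO₃H (triflic acid)) ≈ -14
(CH₃)₂CH–OClO₃ loses ClO₄⁻: pKₐ(HClO₄) ≈ -10
(CH₃)₂CH–Cl loses Cl⁻: pKₐ(HCl) ≈ -7
(CH₃)₂CH–ONO₂ loses NO₃⁻: pKₐ(HNO₃) ≈ -1.3

(CH₃)₂CH–OTf > (CH₃)₂CH–OClO₃ > (CH₃)₂CH–Cl > (CH₃)₂CH–ONO₂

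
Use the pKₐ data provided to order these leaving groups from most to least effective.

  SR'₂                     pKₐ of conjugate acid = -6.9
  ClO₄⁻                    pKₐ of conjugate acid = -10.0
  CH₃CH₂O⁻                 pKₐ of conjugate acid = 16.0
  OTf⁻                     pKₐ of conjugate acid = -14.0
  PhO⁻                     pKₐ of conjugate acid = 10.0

OTf⁻ > ClO₄⁻ > SR'₂ > PhO⁻ > CH₃CH₂O⁻

Lower conjugate-acid pKₐ ⇒ weaker base ⇒ better leaving group.
Sorting by the given values: OTf⁻ (-14.0), ClO₄⁻ (-10.0), SR'₂ (-6.9), PhO⁻ (10.0), CH₃CH₂O⁻ (16.0).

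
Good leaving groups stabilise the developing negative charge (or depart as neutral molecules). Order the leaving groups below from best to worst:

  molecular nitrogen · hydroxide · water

A good leaving group is a weak base: the lower the pKₐ of its conjugate acid, the more readily it departs.
molecular nitrogen: no meaningful conjugate acid; N₂ departs as an exceptionally stable neutral molecule
water: pKₐ(H₃O⁺) ≈ -1.7
hydroxide: pKₐ(H₂O) ≈ 15.7

molecular nitrogen > water > hydroxide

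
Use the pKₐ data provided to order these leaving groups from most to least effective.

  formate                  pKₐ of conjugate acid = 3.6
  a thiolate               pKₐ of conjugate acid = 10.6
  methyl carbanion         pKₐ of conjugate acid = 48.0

formate > a thiolate > methyl carbanion

Lower conjugate-acid pKₐ ⇒ weaker base ⇒ better leaving group.
Sorting by the given values: formate (3.6), a thiolate (10.6), methyl carbanion (48.0).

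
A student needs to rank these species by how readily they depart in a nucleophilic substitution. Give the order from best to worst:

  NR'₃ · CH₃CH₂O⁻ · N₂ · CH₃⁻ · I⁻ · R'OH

N₂: no meaningful conjugate acid; N₂ departs as an exceptionally stable neutral molecule
I⁻: pKₐ(HI) ≈ -10
R'OH: pKₐ(R'OH₂⁺) ≈ -2.4 — neutral; leaves from a protonated ether (an oxonium ion, R–O(H)R'⁺)
NR'₃: pKₐ(R'₃NH⁺) ≈ 10.7
CH₃CH₂O⁻: pKₐ(CH₃CH₂OH) ≈ 16
CH₃⁻: pKₐ(CH₄) ≈ 48 — unstabilised carbanion; the worst conceivable leaving group

N₂ > I⁻ > R'OH > NR'₃ > CH₃CH₂O⁻ > CH₃⁻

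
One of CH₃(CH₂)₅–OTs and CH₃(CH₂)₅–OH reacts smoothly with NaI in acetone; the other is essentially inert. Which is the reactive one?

From CH₃(CH₂)₅–OH the departing group would be OH⁻ (pKₐ(H₂O) ≈ 15.7). Strong base; essentially never leaves without prior activation.
From CH₃(CH₂)₅–OTs the leaving group is OTs⁻ (pKₐ(p-CH₃C₆H₄SO₃H (TsOH)) ≈ -2.8). Resonance-delocalised arenesulfonate.
(In practice CH₃(CH₂)₅–OTs is made from CH₃(CH₂)₅–OH by treatment with TsCl / pyridine, converting the hydroxyl into a tosylate.)

CH₃(CH₂)₅–OTs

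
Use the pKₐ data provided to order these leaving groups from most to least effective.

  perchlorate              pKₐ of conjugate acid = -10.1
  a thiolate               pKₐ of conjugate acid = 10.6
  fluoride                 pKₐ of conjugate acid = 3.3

Lower conjugate-acid pKₐ ⇒ weaker base ⇒ better leaving group.
Sorting by the given values: perchlorate (-10.1), fluoride (3.3), a thiolate (10.6).

perchlorate > fluoride > a thiolate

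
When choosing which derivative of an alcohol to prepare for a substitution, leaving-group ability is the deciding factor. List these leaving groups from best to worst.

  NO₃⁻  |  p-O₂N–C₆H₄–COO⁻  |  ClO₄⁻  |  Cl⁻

ClO₄⁻ > Cl⁻ > NO₃⁻ > p-O₂N–C₆H₄–COO⁻

Rank by basicity of the departing species: weakest base leaves most easily.
ClO₄⁻: pKₐ(HClO₄) ≈ -10
Cl⁻: pKₐ(HCl) ≈ -7
NO₃⁻: pKₐ(HNO₃) ≈ -1.3
p-O₂N–C₆H₄–COO⁻: pKₐ(p-nitrobenzoic acid) ≈ 3.4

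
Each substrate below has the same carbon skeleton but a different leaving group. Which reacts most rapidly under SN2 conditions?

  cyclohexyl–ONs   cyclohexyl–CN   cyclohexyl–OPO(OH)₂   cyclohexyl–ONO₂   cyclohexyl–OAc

cyclohexyl–ONs

Identical carbon frameworks mean the comparison reduces to leaving-group quality.
The more stable X⁻ (or X) is on its own — i.e. the weaker a base it is — the better a leaving group it makes.
cyclohexyl–ONs loses ONs⁻: pKₐ(p-O₂NC₆H₄SO₃H) ≈ -3.5
cyclohexyl–ONO₂ loses NO₃⁻: pKₐ(HNO₃) ≈ -1.3
cyclohexyl–OPO(OH)₂ loses H₂PO₄⁻: pKₐ(H₃PO₄) ≈ 2.1
cyclohexyl–OAc loses AcO⁻: pKₐ(CH₃COOH) ≈ 4.8
cyclohexyl–CN loses CN⁻: pKₐ(HCN) ≈ 9.2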